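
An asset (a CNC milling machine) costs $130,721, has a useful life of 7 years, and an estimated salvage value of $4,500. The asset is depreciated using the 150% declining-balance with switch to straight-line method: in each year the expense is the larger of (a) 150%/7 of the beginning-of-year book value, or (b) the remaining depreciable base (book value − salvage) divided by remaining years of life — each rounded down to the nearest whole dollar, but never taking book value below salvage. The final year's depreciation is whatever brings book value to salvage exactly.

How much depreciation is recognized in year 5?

Depreciable base = $130,721 − $4,500 = $126,221.
Year 1: DB = ⌊$130,721 × 150%/7⌋ = $28,011; SL = ⌊$126,221/7⌋ = $18,031 → take DB $28,011. Book value $102,710.
Year 2: DB = ⌊$102,710 × 150%/7⌋ = $22,009; SL = ⌊$98,210/6⌋ = $16,368 → take DB $22,009. Book value $80,701.
Year 3: DB = ⌊$80,701 × 150%/7⌋ = $17,293; SL = ⌊$76,201/5⌋ = $15,240 → take DB $17,293. Book value $63,408.
Year 4: DB = ⌊$63,408 × 150%/7⌋ = $13,587; SL = ⌊$58,908/4⌋ = $14,727 → take SL $14,727. Book value $48,681.
Year 5: DB = ⌊$48,681 × 150%/7⌋ = $10,431; SL = ⌊$44,181/3⌋ = $14,727 → take SL $14,727. Book value $33,954.

$14,727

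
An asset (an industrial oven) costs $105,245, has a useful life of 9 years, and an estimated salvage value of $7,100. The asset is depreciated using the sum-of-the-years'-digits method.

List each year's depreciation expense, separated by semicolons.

$19,629; $17,448; $15,267; $13,086; $10,905; $8,724; $6,543; $4,362; $2,181

Depreciable base = $105,245 − $7,100 = $98,145.
Sum of the years' digits = 9+8+7+6+5+4+3+2+1 = 45.
Year 1: $98,145 × 9/45 = $19,629. Book value $85,616.
Year 2: $98,145 × 8/45 = $17,448. Book value $68,168.
Year 3: $98,145 × 7/45 = $15,267. Book value $52,901.
Year 4: $98,145 × 6/45 = $13,086. Book value $39,815.
Year 5: $98,145 × 5/45 = $10,905. Book value $28,910.
Year 6: $98,145 × 4/45 = $8,724. Book value $20,186.
Year 7: $98,145 × 3/45 = $6,543. Book value $13,643.
Year 8: $98,145 × 2/45 = $4,362. Book value $9,281.
Year 9: $98,145 × 1/45 = $2,181. Book value $7,100.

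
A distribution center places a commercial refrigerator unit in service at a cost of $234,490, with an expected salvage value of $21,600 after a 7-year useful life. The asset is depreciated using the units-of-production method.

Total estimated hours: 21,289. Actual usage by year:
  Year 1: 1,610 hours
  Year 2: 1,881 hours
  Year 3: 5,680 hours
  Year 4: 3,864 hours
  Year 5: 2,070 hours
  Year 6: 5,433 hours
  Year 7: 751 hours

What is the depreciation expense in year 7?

$7,510

Depreciable base = $234,490 − $21,600 = $212,890.
Rate = $212,890 / 21,289 hours = $10 per hour.
Year 1: 1,610 × $10 = $16,100. Book value $218,390.
Year 2: 1,881 × $10 = $18,810. Book value $199,580.
Year 3: 5,680 × $10 = $56,800. Book value $142,780.
Year 4: 3,864 × $10 = $38,640. Book value $104,140.
Year 5: 2,070 × $10 = $20,700. Book value $83,440.
Year 6: 5,433 × $10 = $54,330. Book value $29,110.
Year 7: 751 × $10 = $7,510. Book value $21,600.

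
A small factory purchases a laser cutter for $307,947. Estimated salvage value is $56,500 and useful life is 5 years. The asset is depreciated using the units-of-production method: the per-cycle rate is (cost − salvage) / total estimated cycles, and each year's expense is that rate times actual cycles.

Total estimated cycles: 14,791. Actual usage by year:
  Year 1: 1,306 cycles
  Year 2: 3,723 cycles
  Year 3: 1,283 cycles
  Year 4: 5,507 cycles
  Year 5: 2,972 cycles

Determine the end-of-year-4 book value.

$107,024

Depreciable base = $307,947 − $56,500 = $251,447.
Rate = $251,447 / 14,791 cycles = $17 per cycle.
Year 1: 1,306 × $17 = $22,202. Book value $285,745.
Year 2: 3,723 × $17 = $63,291. Book value $222,454.
Year 3: 1,283 × $17 = $21,811. Book value $200,643.
Year 4: 5,507 × $17 = $93,619. Book value $107,024.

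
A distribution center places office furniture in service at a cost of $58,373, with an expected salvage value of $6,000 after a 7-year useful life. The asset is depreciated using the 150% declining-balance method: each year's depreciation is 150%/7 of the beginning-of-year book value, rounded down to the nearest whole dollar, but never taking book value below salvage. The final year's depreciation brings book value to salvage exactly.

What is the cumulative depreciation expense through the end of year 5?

Depreciable base = $58,373 − $6,000 = $52,373.
Year 1: ⌊$58,373 × 150%/7⌋ = $12,508. Book value $45,865.
Year 2: ⌊$45,865 × 150%/7⌋ = $9,828. Book value $36,037.
Year 3: ⌊$36,037 × 150%/7⌋ = $7,722. Book value $28,315.
Year 4: ⌊$28,315 × 150%/7⌋ = $6,067. Book value $22,248.
Year 5: ⌊$22,248 × 150%/7⌋ = $4,767. Book value $17,481.
Accumulated through year 5 = $58,373 − $17,481 = $40,892.

$40,892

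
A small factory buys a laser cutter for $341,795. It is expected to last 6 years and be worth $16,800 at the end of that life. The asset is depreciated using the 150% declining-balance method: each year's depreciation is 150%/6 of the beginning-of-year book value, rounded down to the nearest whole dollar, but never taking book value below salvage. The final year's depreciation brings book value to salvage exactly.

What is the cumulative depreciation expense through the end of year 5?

Depreciable base = $341,795 − $16,800 = $324,995.
Year 1: ⌊$341,795 × 150%/6⌋ = $85,448. Book value $256,347.
Year 2: ⌊$256,347 × 150%/6⌋ = $64,086. Book value $192,261.
Year 3: ⌊$192,261 × 150%/6⌋ = $48,065. Book value $144,196.
Year 4: ⌊$144,196 × 150%/6⌋ = $36,049. Book value $108,147.
Year 5: ⌊$108,147 × 150%/6⌋ = $27,036. Book value $81,111.
Accumulated through year 5 = $341,795 − $81,111 = $260,684.

$260,684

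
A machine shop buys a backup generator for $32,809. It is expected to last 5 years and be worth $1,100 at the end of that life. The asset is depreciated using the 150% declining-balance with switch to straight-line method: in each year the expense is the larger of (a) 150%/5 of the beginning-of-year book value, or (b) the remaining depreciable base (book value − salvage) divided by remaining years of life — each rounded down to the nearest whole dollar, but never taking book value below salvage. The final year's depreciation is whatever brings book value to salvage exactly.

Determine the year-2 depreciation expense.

Depreciable base = $32,809 − $1,100 = $31,709.
Year 1: DB = ⌊$32,809 × 150%/5⌋ = $9,842; SL = ⌊$31,709/5⌋ = $6,341 → take DB $9,842. Book value $22,967.
Year 2: DB = ⌊$22,967 × 150%/5⌋ = $6,890; SL = ⌊$21,867/4⌋ = $5,466 → take DB $6,890. Book value $16,077.

$6,890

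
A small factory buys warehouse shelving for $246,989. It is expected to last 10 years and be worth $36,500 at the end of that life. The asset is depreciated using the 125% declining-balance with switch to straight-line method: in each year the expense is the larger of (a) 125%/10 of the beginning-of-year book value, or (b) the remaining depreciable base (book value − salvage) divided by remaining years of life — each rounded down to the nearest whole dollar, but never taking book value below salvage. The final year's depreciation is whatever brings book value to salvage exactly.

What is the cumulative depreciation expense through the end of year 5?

$120,304

Depreciable base = $246,989 − $36,500 = $210,489.
Year 1: DB = ⌊$246,989 × 125%/10⌋ = $30,873; SL = ⌊$210,489/10⌋ = $21,048 → take DB $30,873. Book value $216,116.
Year 2: DB = ⌊$216,116 × 125%/10⌋ = $27,014; SL = ⌊$179,616/9⌋ = $19,957 → take DB $27,014. Book value $189,102.
Year 3: DB = ⌊$189,102 × 125%/10⌋ = $23,637; SL = ⌊$152,602/8⌋ = $19,075 → take DB $23,637. Book value $165,465.
Year 4: DB = ⌊$165,465 × 125%/10⌋ = $20,683; SL = ⌊$128,965/7⌋ = $18,423 → take DB $20,683. Book value $144,782.
Year 5: DB = ⌊$144,782 × 125%/10⌋ = $18,097; SL = ⌊$108,282/6⌋ = $18,047 → take DB $18,097. Book value $126,685.
Accumulated through year 5 = $246,989 − $126,685 = $120,304.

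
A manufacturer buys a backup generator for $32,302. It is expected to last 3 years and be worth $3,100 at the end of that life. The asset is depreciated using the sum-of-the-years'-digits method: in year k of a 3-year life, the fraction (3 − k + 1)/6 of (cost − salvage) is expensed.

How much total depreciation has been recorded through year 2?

Depreciable base = $32,302 − $3,100 = $29,202.
Sum of the years' digits = 3+2+1 = 6.
Year 1: $29,202 × 3/6 = $14,601. Book value $17,701.
Year 2: $29,202 × 2/6 = $9,734. Book value $7,967.
Accumulated through year 2 = $32,302 − $7,967 = $24,335.

$24,335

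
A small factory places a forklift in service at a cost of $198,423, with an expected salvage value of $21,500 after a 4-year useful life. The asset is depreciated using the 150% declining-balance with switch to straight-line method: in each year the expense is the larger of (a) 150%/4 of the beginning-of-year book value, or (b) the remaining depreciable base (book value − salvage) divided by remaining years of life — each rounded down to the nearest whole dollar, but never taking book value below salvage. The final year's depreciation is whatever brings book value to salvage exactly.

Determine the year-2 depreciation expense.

Depreciable base = $198,423 − $21,500 = $176,923.
Year 1: DB = ⌊$198,423 × 150%/4⌋ = $74,408; SL = ⌊$176,923/4⌋ = $44,230 → take DB $74,408. Book value $124,015.
Year 2: DB = ⌊$124,015 × 150%/4⌋ = $46,505; SL = ⌊$102,515/3⌋ = $34,171 → take DB $46,505. Book value $77,510.

$46,505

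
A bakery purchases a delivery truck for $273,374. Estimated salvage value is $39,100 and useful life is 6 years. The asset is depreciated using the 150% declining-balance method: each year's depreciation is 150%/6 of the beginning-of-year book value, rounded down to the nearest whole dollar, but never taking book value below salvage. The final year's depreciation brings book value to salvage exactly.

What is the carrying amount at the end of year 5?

Depreciable base = $273,374 − $39,100 = $234,274.
Year 1: ⌊$273,374 × 150%/6⌋ = $68,343. Book value $205,031.
Year 2: ⌊$205,031 × 150%/6⌋ = $51,257. Book value $153,774.
Year 3: ⌊$153,774 × 150%/6⌋ = $38,443. Book value $115,331.
Year 4: ⌊$115,331 × 150%/6⌋ = $28,832. Book value $86,499.
Year 5: ⌊$86,499 × 150%/6⌋ = $21,624. Book value $64,875.

$64,875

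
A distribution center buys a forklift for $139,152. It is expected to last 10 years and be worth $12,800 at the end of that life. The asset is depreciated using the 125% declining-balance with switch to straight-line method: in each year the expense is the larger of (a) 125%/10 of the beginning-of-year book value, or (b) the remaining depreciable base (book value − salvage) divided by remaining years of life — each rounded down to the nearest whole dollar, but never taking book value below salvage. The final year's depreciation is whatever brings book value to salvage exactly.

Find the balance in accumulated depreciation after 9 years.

Depreciable base = $139,152 − $12,800 = $126,352.
Year 1: DB = ⌊$139,152 × 125%/10⌋ = $17,394; SL = ⌊$126,352/10⌋ = $12,635 → take DB $17,394. Book value $121,758.
Year 2: DB = ⌊$121,758 × 125%/10⌋ = $15,219; SL = ⌊$108,958/9⌋ = $12,106 → take DB $15,219. Book value $106,539.
Year 3: DB = ⌊$106,539 × 125%/10⌋ = $13,317; SL = ⌊$93,739/8⌋ = $11,717 → take DB $13,317. Book value $93,222.
Year 4: DB = ⌊$93,222 × 125%/10⌋ = $11,652; SL = ⌊$80,422/7⌋ = $11,488 → take DB $11,652. Book value $81,570.
Year 5: DB = ⌊$81,570 × 125%/10⌋ = $10,196; SL = ⌊$68,770/6⌋ = $11,461 → take SL $11,461. Book value $70,109.
Year 6: DB = ⌊$70,109 × 125%/10⌋ = $8,763; SL = ⌊$57,309/5⌋ = $11,461 → take SL $11,461. Book value $58,648.
Year 7: DB = ⌊$58,648 × 125%/10⌋ = $7,331; SL = ⌊$45,848/4⌋ = $11,462 → take SL $11,462. Book value $47,186.
Year 8: DB = ⌊$47,186 × 125%/10⌋ = $5,898; SL = ⌊$34,386/3⌋ = $11,462 → take SL $11,462. Book value $35,724.
Year 9: DB = ⌊$35,724 × 125%/10⌋ = $4,465; SL = ⌊$22,924/2⌋ = $11,462 → take SL $11,462. Book value $24,262.
Accumulated through year 9 = $139,152 − $24,262 = $114,890.

$114,890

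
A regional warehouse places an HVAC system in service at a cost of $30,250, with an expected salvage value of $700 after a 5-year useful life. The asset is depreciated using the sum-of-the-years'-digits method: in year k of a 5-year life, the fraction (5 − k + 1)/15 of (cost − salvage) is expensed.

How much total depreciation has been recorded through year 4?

$27,580

Depreciable base = $30,250 − $700 = $29,550.
Sum of the years' digits = 5+4+3+2+1 = 15.
Year 1: $29,550 × 5/15 = $9,850. Book value $20,400.
Year 2: $29,550 × 4/15 = $7,880. Book value $12,520.
Year 3: $29,550 × 3/15 = $5,910. Book value $6,610.
Year 4: $29,550 × 2/15 = $3,940. Book value $2,670.
Accumulated through year 4 = $30,250 − $2,670 = $27,580.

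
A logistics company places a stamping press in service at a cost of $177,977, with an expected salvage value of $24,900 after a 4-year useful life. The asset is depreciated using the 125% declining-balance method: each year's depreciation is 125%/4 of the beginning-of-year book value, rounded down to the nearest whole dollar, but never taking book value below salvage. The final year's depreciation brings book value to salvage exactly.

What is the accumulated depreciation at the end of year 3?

$120,142

Depreciable base = $177,977 − $24,900 = $153,077.
Year 1: ⌊$177,977 × 125%/4⌋ = $55,617. Book value $122,360.
Year 2: ⌊$122,360 × 125%/4⌋ = $38,237. Book value $84,123.
Year 3: ⌊$84,123 × 125%/4⌋ = $26,288. Book value $57,835.
Accumulated through year 3 = $177,977 − $57,835 = $120,142.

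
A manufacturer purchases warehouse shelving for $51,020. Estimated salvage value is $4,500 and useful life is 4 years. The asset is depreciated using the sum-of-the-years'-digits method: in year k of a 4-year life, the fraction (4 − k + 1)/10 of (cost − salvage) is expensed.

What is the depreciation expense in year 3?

Depreciable base = $51,020 − $4,500 = $46,520.
Sum of the years' digits = 4+3+2+1 = 10.
Year 1: $46,520 × 4/10 = $18,608. Book value $32,412.
Year 2: $46,520 × 3/10 = $13,956. Book value $18,456.
Year 3: $46,520 × 2/10 = $9,304. Book value $9,152.

$9,304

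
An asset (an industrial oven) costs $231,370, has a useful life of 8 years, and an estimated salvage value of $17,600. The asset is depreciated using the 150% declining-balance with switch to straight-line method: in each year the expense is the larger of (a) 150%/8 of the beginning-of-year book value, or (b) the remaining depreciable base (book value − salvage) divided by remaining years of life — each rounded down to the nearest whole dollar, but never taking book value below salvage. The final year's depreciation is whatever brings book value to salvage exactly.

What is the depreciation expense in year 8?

$20,809

Depreciable base = $231,370 − $17,600 = $213,770.
Year 1: DB = ⌊$231,370 × 150%/8⌋ = $43,381; SL = ⌊$213,770/8⌋ = $26,721 → take DB $43,381. Book value $187,989.
Year 2: DB = ⌊$187,989 × 150%/8⌋ = $35,247; SL = ⌊$170,389/7⌋ = $24,341 → take DB $35,247. Book value $152,742.
Year 3: DB = ⌊$152,742 × 150%/8⌋ = $28,639; SL = ⌊$135,142/6⌋ = $22,523 → take DB $28,639. Book value $124,103.
Year 4: DB = ⌊$124,103 × 150%/8⌋ = $23,269; SL = ⌊$106,503/5⌋ = $21,300 → take DB $23,269. Book value $100,834.
Year 5: DB = ⌊$100,834 × 150%/8⌋ = $18,906; SL = ⌊$83,234/4⌋ = $20,808 → take SL $20,808. Book value $80,026.
Year 6: DB = ⌊$80,026 × 150%/8⌋ = $15,004; SL = ⌊$62,426/3⌋ = $20,808 → take SL $20,808. Book value $59,218.
Year 7: DB = ⌊$59,218 × 150%/8⌋ = $11,103; SL = ⌊$41,618/2⌋ = $20,809 → take SL $20,809. Book value $38,409.
Year 8 (final): $38,409 − $17,600 = $20,809. Book value $17,600.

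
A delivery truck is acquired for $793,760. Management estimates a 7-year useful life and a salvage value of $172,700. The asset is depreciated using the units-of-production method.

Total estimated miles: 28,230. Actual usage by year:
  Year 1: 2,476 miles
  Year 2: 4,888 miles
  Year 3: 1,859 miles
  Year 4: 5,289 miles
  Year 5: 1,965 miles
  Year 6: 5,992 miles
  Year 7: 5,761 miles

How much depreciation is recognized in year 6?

Depreciable base = $793,760 − $172,700 = $621,060.
Rate = $621,060 / 28,230 miles = $22 per mile.
Year 1: 2,476 × $22 = $54,472. Book value $739,288.
Year 2: 4,888 × $22 = $107,536. Book value $631,752.
Year 3: 1,859 × $22 = $40,898. Book value $590,854.
Year 4: 5,289 × $22 = $116,358. Book value $474,496.
Year 5: 1,965 × $22 = $43,230. Book value $431,266.
Year 6: 5,992 × $22 = $131,824. Book value $299,442.

$131,824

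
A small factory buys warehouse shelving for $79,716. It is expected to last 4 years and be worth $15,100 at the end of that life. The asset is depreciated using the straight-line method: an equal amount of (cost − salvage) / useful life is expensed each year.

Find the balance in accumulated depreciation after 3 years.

Depreciable base = $79,716 − $15,100 = $64,616.
Annual expense = $64,616 / 4 = $16,154.
End of year 1: book value $63,562.
End of year 2: book value $47,408.
End of year 3: book value $31,254.
Accumulated through year 3 = $79,716 − $31,254 = $48,462.

$48,462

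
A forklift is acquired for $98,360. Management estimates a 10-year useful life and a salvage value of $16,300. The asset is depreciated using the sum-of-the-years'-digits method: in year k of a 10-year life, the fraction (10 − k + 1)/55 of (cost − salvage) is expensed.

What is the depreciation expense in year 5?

$8,952

Depreciable base = $98,360 − $16,300 = $82,060.
Sum of the years' digits = 10+9+8+7+6+5+4+3+2+1 = 55.
Year 1: $82,060 × 10/55 = $14,920. Book value $83,440.
Year 2: $82,060 × 9/55 = $13,428. Book value $70,012.
Year 3: $82,060 × 8/55 = $11,936. Book value $58,076.
Year 4: $82,060 × 7/55 = $10,444. Book value $47,632.
Year 5: $82,060 × 6/55 = $8,952. Book value $38,680.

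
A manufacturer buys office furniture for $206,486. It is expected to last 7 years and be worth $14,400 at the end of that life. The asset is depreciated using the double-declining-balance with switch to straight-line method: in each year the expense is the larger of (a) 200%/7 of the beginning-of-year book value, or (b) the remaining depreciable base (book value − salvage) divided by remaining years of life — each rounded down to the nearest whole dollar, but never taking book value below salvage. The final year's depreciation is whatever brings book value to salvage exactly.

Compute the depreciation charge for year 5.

$15,357

Depreciable base = $206,486 − $14,400 = $192,086.
Year 1: DB = ⌊$206,486 × 200%/7⌋ = $58,996; SL = ⌊$192,086/7⌋ = $27,440 → take DB $58,996. Book value $147,490.
Year 2: DB = ⌊$147,490 × 200%/7⌋ = $42,140; SL = ⌊$133,090/6⌋ = $22,181 → take DB $42,140. Book value $105,350.
Year 3: DB = ⌊$105,350 × 200%/7⌋ = $30,100; SL = ⌊$90,950/5⌋ = $18,190 → take DB $30,100. Book value $75,250.
Year 4: DB = ⌊$75,250 × 200%/7⌋ = $21,500; SL = ⌊$60,850/4⌋ = $15,212 → take DB $21,500. Book value $53,750.
Year 5: DB = ⌊$53,750 × 200%/7⌋ = $15,357; SL = ⌊$39,350/3⌋ = $13,116 → take DB $15,357. Book value $38,393.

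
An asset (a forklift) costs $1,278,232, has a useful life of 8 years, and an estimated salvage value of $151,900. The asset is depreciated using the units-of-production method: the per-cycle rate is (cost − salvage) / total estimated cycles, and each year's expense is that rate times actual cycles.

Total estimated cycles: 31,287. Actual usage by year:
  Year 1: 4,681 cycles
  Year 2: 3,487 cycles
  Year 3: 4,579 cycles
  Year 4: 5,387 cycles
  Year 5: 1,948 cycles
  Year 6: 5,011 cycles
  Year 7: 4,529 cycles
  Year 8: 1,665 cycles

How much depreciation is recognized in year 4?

Depreciable base = $1,278,232 − $151,900 = $1,126,332.
Rate = $1,126,332 / 31,287 cycles = $36 per cycle.
Year 1: 4,681 × $36 = $168,516. Book value $1,109,716.
Year 2: 3,487 × $36 = $125,532. Book value $984,184.
Year 3: 4,579 × $36 = $164,844. Book value $819,340.
Year 4: 5,387 × $36 = $193,932. Book value $625,408.

$193,932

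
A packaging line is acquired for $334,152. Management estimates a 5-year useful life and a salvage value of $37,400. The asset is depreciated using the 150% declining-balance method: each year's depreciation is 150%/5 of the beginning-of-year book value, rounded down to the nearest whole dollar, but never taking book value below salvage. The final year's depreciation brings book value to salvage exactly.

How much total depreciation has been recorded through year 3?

$219,537

Depreciable base = $334,152 − $37,400 = $296,752.
Year 1: ⌊$334,152 × 150%/5⌋ = $100,245. Book value $233,907.
Year 2: ⌊$233,907 × 150%/5⌋ = $70,172. Book value $163,735.
Year 3: ⌊$163,735 × 150%/5⌋ = $49,120. Book value $114,615.
Accumulated through year 3 = $334,152 − $114,615 = $219,537.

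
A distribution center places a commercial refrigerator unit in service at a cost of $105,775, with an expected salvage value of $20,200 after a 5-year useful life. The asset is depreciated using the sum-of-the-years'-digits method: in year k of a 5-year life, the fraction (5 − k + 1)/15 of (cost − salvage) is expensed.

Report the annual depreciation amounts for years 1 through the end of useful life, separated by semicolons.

Depreciable base = $105,775 − $20,200 = $85,575.
Sum of the years' digits = 5+4+3+2+1 = 15.
Year 1: $85,575 × 5/15 = $28,525. Book value $77,250.
Year 2: $85,575 × 4/15 = $22,820. Book value $54,430.
Year 3: $85,575 × 3/15 = $17,115. Book value $37,315.
Year 4: $85,575 × 2/15 = $11,410. Book value $25,905.
Year 5: $85,575 × 1/15 = $5,705. Book value $20,200.

$28,525; $22,820; $17,115; $11,410; $5,705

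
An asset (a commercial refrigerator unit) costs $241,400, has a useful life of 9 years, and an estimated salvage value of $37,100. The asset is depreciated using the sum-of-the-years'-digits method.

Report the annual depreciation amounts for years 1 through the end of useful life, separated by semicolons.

Depreciable base = $241,400 − $37,100 = $204,300.
Sum of the years' digits = 9+8+7+6+5+4+3+2+1 = 45.
Year 1: $204,300 × 9/45 = $40,860. Book value $200,540.
Year 2: $204,300 × 8/45 = $36,320. Book value $164,220.
Year 3: $204,300 × 7/45 = $31,780. Book value $132,440.
Year 4: $204,300 × 6/45 = $27,240. Book value $105,200.
Year 5: $204,300 × 5/45 = $22,700. Book value $82,500.
Year 6: $204,300 × 4/45 = $18,160. Book value $64,340.
Year 7: $204,300 × 3/45 = $13,620. Book value $50,720.
Year 8: $204,300 × 2/45 = $9,080. Book value $41,640.
Year 9: $204,300 × 1/45 = $4,540. Book value $37,100.

$40,860; $36,320; $31,780; $27,240; $22,700; $18,160; $13,620; $9,080; $4,540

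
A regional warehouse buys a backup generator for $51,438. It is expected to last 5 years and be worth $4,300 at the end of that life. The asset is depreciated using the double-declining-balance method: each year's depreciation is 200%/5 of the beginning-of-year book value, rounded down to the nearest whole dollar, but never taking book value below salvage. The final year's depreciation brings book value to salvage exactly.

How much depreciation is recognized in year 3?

Depreciable base = $51,438 − $4,300 = $47,138.
Year 1: ⌊$51,438 × 200%/5⌋ = $20,575. Book value $30,863.
Year 2: ⌊$30,863 × 200%/5⌋ = $12,345. Book value $18,518.
Year 3: ⌊$18,518 × 200%/5⌋ = $7,407. Book value $11,111.

$7,407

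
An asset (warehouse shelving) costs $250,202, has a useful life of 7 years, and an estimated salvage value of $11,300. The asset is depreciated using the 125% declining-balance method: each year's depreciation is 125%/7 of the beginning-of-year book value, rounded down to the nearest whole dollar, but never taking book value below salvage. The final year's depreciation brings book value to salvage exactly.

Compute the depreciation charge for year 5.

$20,341

Depreciable base = $250,202 − $11,300 = $238,902.
Year 1: ⌊$250,202 × 125%/7⌋ = $44,678. Book value $205,524.
Year 2: ⌊$205,524 × 125%/7⌋ = $36,700. Book value $168,824.
Year 3: ⌊$168,824 × 125%/7⌋ = $30,147. Book value $138,677.
Year 4: ⌊$138,677 × 125%/7⌋ = $24,763. Book value $113,914.
Year 5: ⌊$113,914 × 125%/7⌋ = $20,341. Book value $93,573.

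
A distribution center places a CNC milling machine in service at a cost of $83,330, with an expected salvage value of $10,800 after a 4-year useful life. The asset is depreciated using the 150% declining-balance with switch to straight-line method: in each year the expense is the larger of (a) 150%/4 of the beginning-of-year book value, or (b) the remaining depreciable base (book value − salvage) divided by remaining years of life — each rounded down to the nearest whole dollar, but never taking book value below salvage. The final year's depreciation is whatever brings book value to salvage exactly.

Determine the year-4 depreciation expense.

Depreciable base = $83,330 − $10,800 = $72,530.
Year 1: DB = ⌊$83,330 × 150%/4⌋ = $31,248; SL = ⌊$72,530/4⌋ = $18,132 → take DB $31,248. Book value $52,082.
Year 2: DB = ⌊$52,082 × 150%/4⌋ = $19,530; SL = ⌊$41,282/3⌋ = $13,760 → take DB $19,530. Book value $32,552.
Year 3: DB = ⌊$32,552 × 150%/4⌋ = $12,207; SL = ⌊$21,752/2⌋ = $10,876 → take DB $12,207. Book value $20,345.
Year 4 (final): $20,345 − $10,800 = $9,545. Book value $10,800.

$9,545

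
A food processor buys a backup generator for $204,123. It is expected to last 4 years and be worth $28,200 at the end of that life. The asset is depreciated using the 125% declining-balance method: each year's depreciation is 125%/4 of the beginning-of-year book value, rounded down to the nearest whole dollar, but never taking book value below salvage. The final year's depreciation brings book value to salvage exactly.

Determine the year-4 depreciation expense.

$38,131

Depreciable base = $204,123 − $28,200 = $175,923.
Year 1: ⌊$204,123 × 125%/4⌋ = $63,788. Book value $140,335.
Year 2: ⌊$140,335 × 125%/4⌋ = $43,854. Book value $96,481.
Year 3: ⌊$96,481 × 125%/4⌋ = $30,150. Book value $66,331.
Year 4 (final): $66,331 − $28,200 = $38,131. Book value $28,200.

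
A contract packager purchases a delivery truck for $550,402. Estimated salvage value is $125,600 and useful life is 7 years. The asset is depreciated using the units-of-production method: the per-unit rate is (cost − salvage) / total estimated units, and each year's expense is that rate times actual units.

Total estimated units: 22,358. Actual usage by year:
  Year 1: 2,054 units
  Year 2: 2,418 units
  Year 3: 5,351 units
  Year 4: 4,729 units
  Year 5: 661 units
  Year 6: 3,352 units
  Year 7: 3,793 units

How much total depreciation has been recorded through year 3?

Depreciable base = $550,402 − $125,600 = $424,802.
Rate = $424,802 / 22,358 units = $19 per unit.
Year 1: 2,054 × $19 = $39,026. Book value $511,376.
Year 2: 2,418 × $19 = $45,942. Book value $465,434.
Year 3: 5,351 × $19 = $101,669. Book value $363,765.
Accumulated through year 3 = $550,402 − $363,765 = $186,637.

$186,637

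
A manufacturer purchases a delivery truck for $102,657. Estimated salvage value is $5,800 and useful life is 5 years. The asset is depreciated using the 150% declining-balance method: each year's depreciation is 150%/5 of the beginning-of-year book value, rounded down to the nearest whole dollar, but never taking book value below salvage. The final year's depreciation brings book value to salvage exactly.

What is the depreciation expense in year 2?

$21,558

Depreciable base = $102,657 − $5,800 = $96,857.
Year 1: ⌊$102,657 × 150%/5⌋ = $30,797. Book value $71,860.
Year 2: ⌊$71,860 × 150%/5⌋ = $21,558. Book value $50,302.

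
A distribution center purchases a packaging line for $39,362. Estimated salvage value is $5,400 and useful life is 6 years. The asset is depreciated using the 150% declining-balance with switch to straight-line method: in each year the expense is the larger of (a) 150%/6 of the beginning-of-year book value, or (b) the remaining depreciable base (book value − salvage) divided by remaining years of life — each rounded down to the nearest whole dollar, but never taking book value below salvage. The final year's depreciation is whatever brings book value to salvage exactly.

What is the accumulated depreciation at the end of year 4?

Depreciable base = $39,362 − $5,400 = $33,962.
Year 1: DB = ⌊$39,362 × 150%/6⌋ = $9,840; SL = ⌊$33,962/6⌋ = $5,660 → take DB $9,840. Book value $29,522.
Year 2: DB = ⌊$29,522 × 150%/6⌋ = $7,380; SL = ⌊$24,122/5⌋ = $4,824 → take DB $7,380. Book value $22,142.
Year 3: DB = ⌊$22,142 × 150%/6⌋ = $5,535; SL = ⌊$16,742/4⌋ = $4,185 → take DB $5,535. Book value $16,607.
Year 4: DB = ⌊$16,607 × 150%/6⌋ = $4,151; SL = ⌊$11,207/3⌋ = $3,735 → take DB $4,151. Book value $12,456.
Accumulated through year 4 = $39,362 − $12,456 = $26,906.

$26,906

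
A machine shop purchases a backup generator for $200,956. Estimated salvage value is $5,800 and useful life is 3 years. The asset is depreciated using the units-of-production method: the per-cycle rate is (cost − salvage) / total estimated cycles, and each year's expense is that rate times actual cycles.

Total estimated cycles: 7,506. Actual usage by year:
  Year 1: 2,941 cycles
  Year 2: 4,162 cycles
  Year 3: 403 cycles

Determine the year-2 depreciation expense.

$108,212

Depreciable base = $200,956 − $5,800 = $195,156.
Rate = $195,156 / 7,506 cycles = $26 per cycle.
Year 1: 2,941 × $26 = $76,466. Book value $124,490.
Year 2: 4,162 × $26 = $108,212. Book value $16,278.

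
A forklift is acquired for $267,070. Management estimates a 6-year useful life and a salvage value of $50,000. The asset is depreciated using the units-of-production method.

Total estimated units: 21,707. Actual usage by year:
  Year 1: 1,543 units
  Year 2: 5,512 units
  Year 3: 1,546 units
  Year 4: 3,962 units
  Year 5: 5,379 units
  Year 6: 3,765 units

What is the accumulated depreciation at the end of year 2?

Depreciable base = $267,070 − $50,000 = $217,070.
Rate = $217,070 / 21,707 units = $10 per unit.
Year 1: 1,543 × $10 = $15,430. Book value $251,640.
Year 2: 5,512 × $10 = $55,120. Book value $196,520.
Accumulated through year 2 = $267,070 − $196,520 = $70,550.

$70,550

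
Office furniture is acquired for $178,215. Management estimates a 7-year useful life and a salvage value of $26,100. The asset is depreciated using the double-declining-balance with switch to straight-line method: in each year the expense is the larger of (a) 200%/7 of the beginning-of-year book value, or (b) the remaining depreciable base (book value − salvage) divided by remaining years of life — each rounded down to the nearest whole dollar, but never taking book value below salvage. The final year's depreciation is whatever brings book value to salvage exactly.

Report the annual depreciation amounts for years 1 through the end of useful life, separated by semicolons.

$50,918; $36,370; $25,979; $18,556; $13,254; $7,038; $0

Depreciable base = $178,215 − $26,100 = $152,115.
Year 1: DB = ⌊$178,215 × 200%/7⌋ = $50,918; SL = ⌊$152,115/7⌋ = $21,730 → take DB $50,918. Book value $127,297.
Year 2: DB = ⌊$127,297 × 200%/7⌋ = $36,370; SL = ⌊$101,197/6⌋ = $16,866 → take DB $36,370. Book value $90,927.
Year 3: DB = ⌊$90,927 × 200%/7⌋ = $25,979; SL = ⌊$64,827/5⌋ = $12,965 → take DB $25,979. Book value $64,948.
Year 4: DB = ⌊$64,948 × 200%/7⌋ = $18,556; SL = ⌊$38,848/4⌋ = $9,712 → take DB $18,556. Book value $46,392.
Year 5: DB = ⌊$46,392 × 200%/7⌋ = $13,254; SL = ⌊$20,292/3⌋ = $6,764 → take DB $13,254. Book value $33,138.
Year 6: DB = ⌊$33,138 × 200%/7⌋ = $9,468; SL = ⌊$7,038/2⌋ = $3,519 → take DB $9,468, capped at $7,038. Book value $26,100.
Year 7 (final): $26,100 − $26,100 = $0. Book value $26,100.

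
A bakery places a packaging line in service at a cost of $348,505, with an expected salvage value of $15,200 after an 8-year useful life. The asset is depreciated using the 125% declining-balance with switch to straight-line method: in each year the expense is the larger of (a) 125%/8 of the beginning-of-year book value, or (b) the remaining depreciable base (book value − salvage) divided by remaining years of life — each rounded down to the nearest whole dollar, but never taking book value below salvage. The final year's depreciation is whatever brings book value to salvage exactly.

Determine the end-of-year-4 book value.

Depreciable base = $348,505 − $15,200 = $333,305.
Year 1: DB = ⌊$348,505 × 125%/8⌋ = $54,453; SL = ⌊$333,305/8⌋ = $41,663 → take DB $54,453. Book value $294,052.
Year 2: DB = ⌊$294,052 × 125%/8⌋ = $45,945; SL = ⌊$278,852/7⌋ = $39,836 → take DB $45,945. Book value $248,107.
Year 3: DB = ⌊$248,107 × 125%/8⌋ = $38,766; SL = ⌊$232,907/6⌋ = $38,817 → take SL $38,817. Book value $209,290.
Year 4: DB = ⌊$209,290 × 125%/8⌋ = $32,701; SL = ⌊$194,090/5⌋ = $38,818 → take SL $38,818. Book value $170,472.

$170,472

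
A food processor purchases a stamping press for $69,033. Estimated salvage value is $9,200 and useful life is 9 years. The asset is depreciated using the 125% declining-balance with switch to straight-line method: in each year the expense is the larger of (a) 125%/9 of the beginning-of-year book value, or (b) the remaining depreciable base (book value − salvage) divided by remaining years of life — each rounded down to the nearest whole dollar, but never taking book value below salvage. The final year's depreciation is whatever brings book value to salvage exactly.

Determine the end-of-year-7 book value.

$20,704

Depreciable base = $69,033 − $9,200 = $59,833.
Year 1: DB = ⌊$69,033 × 125%/9⌋ = $9,587; SL = ⌊$59,833/9⌋ = $6,648 → take DB $9,587. Book value $59,446.
Year 2: DB = ⌊$59,446 × 125%/9⌋ = $8,256; SL = ⌊$50,246/8⌋ = $6,280 → take DB $8,256. Book value $51,190.
Year 3: DB = ⌊$51,190 × 125%/9⌋ = $7,109; SL = ⌊$41,990/7⌋ = $5,998 → take DB $7,109. Book value $44,081.
Year 4: DB = ⌊$44,081 × 125%/9⌋ = $6,122; SL = ⌊$34,881/6⌋ = $5,813 → take DB $6,122. Book value $37,959.
Year 5: DB = ⌊$37,959 × 125%/9⌋ = $5,272; SL = ⌊$28,759/5⌋ = $5,751 → take SL $5,751. Book value $32,208.
Year 6: DB = ⌊$32,208 × 125%/9⌋ = $4,473; SL = ⌊$23,008/4⌋ = $5,752 → take SL $5,752. Book value $26,456.
Year 7: DB = ⌊$26,456 × 125%/9⌋ = $3,674; SL = ⌊$17,256/3⌋ = $5,752 → take SL $5,752. Book value $20,704.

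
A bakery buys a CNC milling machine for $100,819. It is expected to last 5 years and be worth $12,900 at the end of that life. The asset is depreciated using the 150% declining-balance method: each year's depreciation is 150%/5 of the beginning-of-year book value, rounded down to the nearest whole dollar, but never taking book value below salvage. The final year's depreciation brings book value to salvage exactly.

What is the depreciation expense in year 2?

$21,172

Depreciable base = $100,819 − $12,900 = $87,919.
Year 1: ⌊$100,819 × 150%/5⌋ = $30,245. Book value $70,574.
Year 2: ⌊$70,574 × 150%/5⌋ = $21,172. Book value $49,402.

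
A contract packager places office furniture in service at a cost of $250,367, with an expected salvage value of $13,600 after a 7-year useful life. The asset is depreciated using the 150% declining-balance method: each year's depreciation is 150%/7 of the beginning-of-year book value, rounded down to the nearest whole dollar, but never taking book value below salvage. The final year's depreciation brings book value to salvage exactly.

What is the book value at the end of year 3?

$121,444

Depreciable base = $250,367 − $13,600 = $236,767.
Year 1: ⌊$250,367 × 150%/7⌋ = $53,650. Book value $196,717.
Year 2: ⌊$196,717 × 150%/7⌋ = $42,153. Book value $154,564.
Year 3: ⌊$154,564 × 150%/7⌋ = $33,120. Book value $121,444.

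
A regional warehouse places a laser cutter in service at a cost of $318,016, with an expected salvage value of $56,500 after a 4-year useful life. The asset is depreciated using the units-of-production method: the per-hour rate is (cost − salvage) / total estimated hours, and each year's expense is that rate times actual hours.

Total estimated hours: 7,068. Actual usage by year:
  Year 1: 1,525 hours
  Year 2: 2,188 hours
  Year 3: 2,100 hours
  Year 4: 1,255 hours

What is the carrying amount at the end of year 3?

Depreciable base = $318,016 − $56,500 = $261,516.
Rate = $261,516 / 7,068 hours = $37 per hour.
Year 1: 1,525 × $37 = $56,425. Book value $261,591.
Year 2: 2,188 × $37 = $80,956. Book value $180,635.
Year 3: 2,100 × $37 = $77,700. Book value $102,935.

$102,935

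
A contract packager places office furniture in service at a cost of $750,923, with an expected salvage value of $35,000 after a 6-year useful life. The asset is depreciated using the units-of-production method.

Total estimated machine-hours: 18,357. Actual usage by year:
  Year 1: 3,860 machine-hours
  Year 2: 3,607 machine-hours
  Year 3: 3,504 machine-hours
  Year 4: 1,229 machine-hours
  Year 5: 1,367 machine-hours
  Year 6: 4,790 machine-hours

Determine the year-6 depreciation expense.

$186,810

Depreciable base = $750,923 − $35,000 = $715,923.
Rate = $715,923 / 18,357 machine-hours = $39 per machine-hour.
Year 1: 3,860 × $39 = $150,540. Book value $600,383.
Year 2: 3,607 × $39 = $140,673. Book value $459,710.
Year 3: 3,504 × $39 = $136,656. Book value $323,054.
Year 4: 1,229 × $39 = $47,931. Book value $275,123.
Year 5: 1,367 × $39 = $53,313. Book value $221,810.
Year 6: 4,790 × $39 = $186,810. Book value $35,000.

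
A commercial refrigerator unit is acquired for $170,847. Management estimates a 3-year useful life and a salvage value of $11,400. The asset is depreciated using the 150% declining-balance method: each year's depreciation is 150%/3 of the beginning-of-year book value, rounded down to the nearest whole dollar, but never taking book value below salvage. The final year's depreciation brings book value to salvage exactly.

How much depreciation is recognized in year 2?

Depreciable base = $170,847 − $11,400 = $159,447.
Year 1: ⌊$170,847 × 150%/3⌋ = $85,423. Book value $85,424.
Year 2: ⌊$85,424 × 150%/3⌋ = $42,712. Book value $42,712.

$42,712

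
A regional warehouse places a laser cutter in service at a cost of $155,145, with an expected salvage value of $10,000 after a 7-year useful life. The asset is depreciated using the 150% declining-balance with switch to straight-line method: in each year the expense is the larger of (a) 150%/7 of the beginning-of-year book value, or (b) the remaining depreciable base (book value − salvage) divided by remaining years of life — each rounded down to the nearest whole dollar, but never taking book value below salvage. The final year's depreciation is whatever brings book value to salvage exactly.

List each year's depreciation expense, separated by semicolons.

Depreciable base = $155,145 − $10,000 = $145,145.
Year 1: DB = ⌊$155,145 × 150%/7⌋ = $33,245; SL = ⌊$145,145/7⌋ = $20,735 → take DB $33,245. Book value $121,900.
Year 2: DB = ⌊$121,900 × 150%/7⌋ = $26,121; SL = ⌊$111,900/6⌋ = $18,650 → take DB $26,121. Book value $95,779.
Year 3: DB = ⌊$95,779 × 150%/7⌋ = $20,524; SL = ⌊$85,779/5⌋ = $17,155 → take DB $20,524. Book value $75,255.
Year 4: DB = ⌊$75,255 × 150%/7⌋ = $16,126; SL = ⌊$65,255/4⌋ = $16,313 → take SL $16,313. Book value $58,942.
Year 5: DB = ⌊$58,942 × 150%/7⌋ = $12,630; SL = ⌊$48,942/3⌋ = $16,314 → take SL $16,314. Book value $42,628.
Year 6: DB = ⌊$42,628 × 150%/7⌋ = $9,134; SL = ⌊$32,628/2⌋ = $16,314 → take SL $16,314. Book value $26,314.
Year 7 (final): $26,314 − $10,000 = $16,314. Book value $10,000.

$33,245; $26,121; $20,524; $16,313; $16,314; $16,314; $16,314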